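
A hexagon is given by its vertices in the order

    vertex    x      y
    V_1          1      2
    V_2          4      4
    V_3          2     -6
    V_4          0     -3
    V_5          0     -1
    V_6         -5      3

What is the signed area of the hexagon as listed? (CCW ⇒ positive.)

-30

Apply the shoelace (surveyor's) formula: 2A = Σ (x_i·y_{i+1} − x_{i+1}·y_i), indices taken mod 6.
Cross-terms: -4, -32, -6, 0, -5, -13  ⇒  Σ = -60
Signed area = Σ/2 = -30 (negative ⇒ clockwise traversal).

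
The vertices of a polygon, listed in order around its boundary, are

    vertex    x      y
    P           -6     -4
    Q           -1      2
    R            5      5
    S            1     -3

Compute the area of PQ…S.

36.5

Σ = (-16) + (-15) + (-20) + (-22) = -73
Area = |Σ|/2 = 36.5.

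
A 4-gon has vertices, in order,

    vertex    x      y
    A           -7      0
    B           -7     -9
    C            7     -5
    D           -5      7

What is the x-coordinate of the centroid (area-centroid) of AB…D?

-79/39

Apply Gauss's area formula. First the cross-terms c_i = x_i·y_{i+1} − x_{i+1}·y_i:
  63, 98, 24, 49  ⇒  2A = 234, A = 117.
Then Σ (x_i + x_{i+1})·c_i = -1422, so x̄ = -1422 / (6·117) = -79/39.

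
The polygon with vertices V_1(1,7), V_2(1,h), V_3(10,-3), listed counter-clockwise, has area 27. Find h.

1

Write out the shoelace sum; only the two edges meeting at V_2 involve h:
2·Area = [(1·h − 1·7) + (1·(-3) − 10·h)] + 73
       = -9·h + 63 = 54
⇒ h = 1.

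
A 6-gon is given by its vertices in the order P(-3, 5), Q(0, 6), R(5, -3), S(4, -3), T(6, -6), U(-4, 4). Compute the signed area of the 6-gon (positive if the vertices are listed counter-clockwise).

-32.5

Apply the shoelace formula: 2A = Σ (x_i·y_{i+1} − x_{i+1}·y_i), indices taken mod 6.
Σ = (-18) + (-30) + (-3) + (-6) + (0) + (-8) = -65
Signed area = Σ/2 = -32.5 (negative ⇒ clockwise traversal).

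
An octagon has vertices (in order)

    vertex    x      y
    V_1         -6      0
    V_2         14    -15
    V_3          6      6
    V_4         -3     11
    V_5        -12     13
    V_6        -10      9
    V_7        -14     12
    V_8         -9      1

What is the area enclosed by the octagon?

284.5

Apply the surveyor's formula: 2A = Σ (x_i·y_{i+1} − x_{i+1}·y_i), indices taken mod 8.
Σ = (90) + (174) + (84) + (93) + (22) + (6) + (94) + (6) = 569
Area = |Σ|/2 = 284.5.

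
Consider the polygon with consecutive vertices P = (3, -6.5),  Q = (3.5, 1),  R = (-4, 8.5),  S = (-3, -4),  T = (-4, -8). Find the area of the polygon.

Apply the shoelace formula: 2A = Σ (x_i·y_{i+1} − x_{i+1}·y_i), indices taken mod 5.
Σ = (25.75) + (33.75) + (41.5) + (8) + (50) = 159
Area = |Σ|/2 = 79.5.

79.5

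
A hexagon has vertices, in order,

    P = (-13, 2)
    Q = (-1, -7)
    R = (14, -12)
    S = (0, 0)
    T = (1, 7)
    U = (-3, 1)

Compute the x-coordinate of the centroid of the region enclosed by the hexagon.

-7/174

Apply the surveyor's formula. First the cross-terms c_i = x_i·y_{i+1} − x_{i+1}·y_i:
  93, 110, 0, 0, 22, 7  ⇒  2A = 232, A = 116.
Then Σ (x_i + x_{i+1})·c_i = -28, so x̄ = -28 / (6·116) = -7/174.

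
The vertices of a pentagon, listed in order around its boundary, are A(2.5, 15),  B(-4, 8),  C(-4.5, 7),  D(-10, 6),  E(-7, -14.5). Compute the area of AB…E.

Apply the shoelace formula: 2A = Σ (x_i·y_{i+1} − x_{i+1}·y_i), indices taken mod 5.
A→B: (2.5)(8) − (-4)(15) = 80
B→C: (-4)(7) − (-4.5)(8) = 8
C→D: (-4.5)(6) − (-10)(7) = 43
D→E: (-10)(-14.5) − (-7)(6) = 187
E→A: (-7)(15) − (2.5)(-14.5) = -68.75
Σ = 249.25
Area = |Σ|/2 = 124.625.

124.625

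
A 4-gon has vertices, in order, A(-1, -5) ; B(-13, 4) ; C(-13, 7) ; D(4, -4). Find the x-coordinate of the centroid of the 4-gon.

Apply the shoelace (surveyor's) formula. First the cross-terms c_i = x_i·y_{i+1} − x_{i+1}·y_i:
  -69, -39, 24, -24  ⇒  2A = -108, A = -54.
Then Σ (x_i + x_{i+1})·c_i = 1692, so x̄ = 1692 / (6·(-54)) = -47/9.

-47/9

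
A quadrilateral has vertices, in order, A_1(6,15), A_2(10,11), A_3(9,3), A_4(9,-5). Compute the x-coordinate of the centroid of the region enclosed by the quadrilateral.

Apply the shoelace formula. First the cross-terms c_i = x_i·y_{i+1} − x_{i+1}·y_i:
  -84, -69, -72, 165  ⇒  2A = -60, A = -30.
Then Σ (x_i + x_{i+1})·c_i = -1476, so x̄ = -1476 / (6·(-30)) = 8.2.

8.2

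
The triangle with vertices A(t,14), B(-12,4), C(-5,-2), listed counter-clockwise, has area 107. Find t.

Write out the shoelace sum; only the two edges meeting at A involve t:
2·Area = [((-5)·14 − t·(-2)) + (t·4 − (-12)·14)] + 44
       = 6·t + 142 = 214
⇒ t = 12.

12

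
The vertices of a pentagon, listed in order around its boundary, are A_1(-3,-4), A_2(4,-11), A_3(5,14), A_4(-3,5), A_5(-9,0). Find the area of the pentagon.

154

Apply the shoelace formula: 2A = Σ (x_i·y_{i+1} − x_{i+1}·y_i), indices taken mod 5.
A_1→A_2: (-3)(-11) − (4)(-4) = 49
A_2→A_3: (4)(14) − (5)(-11) = 111
A_3→A_4: (5)(5) − (-3)(14) = 67
A_4→A_5: (-3)(0) − (-9)(5) = 45
A_5→A_1: (-9)(-4) − (-3)(0) = 36
Σ = 308
Area = |Σ|/2 = 154.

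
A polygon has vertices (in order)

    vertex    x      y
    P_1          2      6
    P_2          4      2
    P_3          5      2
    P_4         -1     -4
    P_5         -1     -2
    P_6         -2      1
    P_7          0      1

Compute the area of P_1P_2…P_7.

Apply the shoelace formula: 2A = Σ (x_i·y_{i+1} − x_{i+1}·y_i), indices taken mod 7.
Σ = (-20) + (-2) + (-18) + (-2) + (-5) + (-2) + (-2) = -51
Area = |Σ|/2 = 25.5.

25.5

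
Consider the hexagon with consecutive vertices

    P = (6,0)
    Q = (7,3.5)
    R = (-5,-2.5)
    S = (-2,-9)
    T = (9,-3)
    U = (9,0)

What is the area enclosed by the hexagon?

Apply the surveyor's formula: 2A = Σ (x_i·y_{i+1} − x_{i+1}·y_i), indices taken mod 6.
Cross-terms: 21, 0, 40, 87, 27, 0  ⇒  Σ = 175
Area = |Σ|/2 = 87.5.

87.5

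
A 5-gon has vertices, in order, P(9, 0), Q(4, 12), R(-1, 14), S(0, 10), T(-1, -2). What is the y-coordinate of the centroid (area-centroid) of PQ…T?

478/97

Apply Gauss's area formula. First the cross-terms c_i = x_i·y_{i+1} − x_{i+1}·y_i:
  108, 68, -10, 10, 18  ⇒  2A = 194, A = 97.
Then Σ (y_i + y_{i+1})·c_i = 2868, so ȳ = 2868 / (6·97) = 478/97.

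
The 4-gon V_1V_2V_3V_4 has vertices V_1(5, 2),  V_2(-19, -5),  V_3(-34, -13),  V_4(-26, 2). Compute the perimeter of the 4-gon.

|V_1V_2| = √((-24)² + (-7)²) = √625 = 25
|V_2V_3| = √((-15)² + (-8)²) = √289 = 17
|V_3V_4| = √((8)² + (15)²) = √289 = 17
|V_4V_1| = √((31)² + (0)²) = √961 = 31
Perimeter = 25 + 17 + 17 + 31 = 90.

90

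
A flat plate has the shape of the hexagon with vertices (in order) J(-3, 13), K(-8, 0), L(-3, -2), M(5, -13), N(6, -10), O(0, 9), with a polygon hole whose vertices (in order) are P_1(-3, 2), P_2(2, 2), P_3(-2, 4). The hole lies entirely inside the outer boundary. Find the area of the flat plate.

Outer boundary:
J→K: (-3)(0) − (-8)(13) = 104
K→L: (-8)(-2) − (-3)(0) = 16
L→M: (-3)(-13) − (5)(-2) = 49
M→N: (5)(-10) − (6)(-13) = 28
N→O: (6)(9) − (0)(-10) = 54
O→J: (0)(13) − (-3)(9) = 27
Σ = 278
Area = |Σ|/2 = 139.
Hole:
Apply the surveyor's formula: 2A = Σ (x_i·y_{i+1} − x_{i+1}·y_i), indices taken mod 3.
P_1→P_2: (-3)(2) − (2)(2) = -10
P_2→P_3: (2)(4) − (-2)(2) = 12
P_3→P_1: (-2)(2) − (-3)(4) = 8
Σ = 10
Area = |Σ|/2 = 5.
Net area = 139 − 5 = 134.

134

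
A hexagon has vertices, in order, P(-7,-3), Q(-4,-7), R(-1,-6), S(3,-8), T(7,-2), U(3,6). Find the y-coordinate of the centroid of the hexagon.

-388/211

Apply the shoelace (surveyor's) formula. First the cross-terms c_i = x_i·y_{i+1} − x_{i+1}·y_i:
  37, 17, 26, 50, 48, 33  ⇒  2A = 211, A = 105.5.
Then Σ (y_i + y_{i+1})·c_i = -1164, so ȳ = -1164 / (6·105.5) = -388/211.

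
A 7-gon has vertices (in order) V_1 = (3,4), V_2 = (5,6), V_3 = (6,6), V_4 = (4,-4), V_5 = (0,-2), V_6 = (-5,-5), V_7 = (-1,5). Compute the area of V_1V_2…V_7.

Apply the shoelace (surveyor's) formula: 2A = Σ (x_i·y_{i+1} − x_{i+1}·y_i), indices taken mod 7.
Σ = (-2) + (-6) + (-48) + (-8) + (-10) + (-30) + (-19) = -123
Area = |Σ|/2 = 61.5.

61.5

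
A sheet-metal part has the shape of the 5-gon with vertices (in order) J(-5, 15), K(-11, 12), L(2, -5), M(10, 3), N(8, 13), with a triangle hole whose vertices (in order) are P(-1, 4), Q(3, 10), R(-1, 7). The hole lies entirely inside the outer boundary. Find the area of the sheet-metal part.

235.5

Outer boundary:
Apply the surveyor's formula: 2A = Σ (x_i·y_{i+1} − x_{i+1}·y_i), indices taken mod 5.
Σ = (105) + (31) + (56) + (106) + (185) = 483
Area = |Σ|/2 = 241.5.
Hole:
Σ = (-22) + (31) + (3) = 12
Area = |Σ|/2 = 6.
Net area = 241.5 − 6 = 235.5.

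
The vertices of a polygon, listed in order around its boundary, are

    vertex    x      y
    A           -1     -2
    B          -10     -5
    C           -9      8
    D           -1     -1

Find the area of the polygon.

61

Σ = (-15) + (-125) + (17) + (1) = -122
Area = |Σ|/2 = 61.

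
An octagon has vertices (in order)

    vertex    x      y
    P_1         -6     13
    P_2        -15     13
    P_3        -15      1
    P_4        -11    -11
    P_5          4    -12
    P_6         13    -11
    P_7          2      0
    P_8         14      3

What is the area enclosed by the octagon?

494.5

Cross-terms: 117, 180, 176, 176, 112, 22, 6, 200  ⇒  Σ = 989
Area = |Σ|/2 = 494.5.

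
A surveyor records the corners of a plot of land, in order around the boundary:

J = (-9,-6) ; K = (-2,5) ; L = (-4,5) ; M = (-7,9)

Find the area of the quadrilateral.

37.5

Apply Gauss's area formula: 2A = Σ (x_i·y_{i+1} − x_{i+1}·y_i), indices taken mod 4.
Σ = (-57) + (10) + (-1) + (123) = 75
Area = |Σ|/2 = 37.5.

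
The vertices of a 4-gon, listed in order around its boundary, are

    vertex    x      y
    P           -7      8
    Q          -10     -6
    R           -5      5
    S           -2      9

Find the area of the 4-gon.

27

Apply the shoelace formula: 2A = Σ (x_i·y_{i+1} − x_{i+1}·y_i), indices taken mod 4.
Cross-terms: 122, -80, -35, 47  ⇒  Σ = 54
Area = |Σ|/2 = 27.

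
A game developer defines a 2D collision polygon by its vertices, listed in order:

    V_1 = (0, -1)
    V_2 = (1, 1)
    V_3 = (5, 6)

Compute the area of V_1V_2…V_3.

V_1→V_2: (0)(1) − (1)(-1) = 1
V_2→V_3: (1)(6) − (5)(1) = 1
V_3→V_1: (5)(-1) − (0)(6) = -5
Σ = -3
Area = |Σ|/2 = 1.5.

1.5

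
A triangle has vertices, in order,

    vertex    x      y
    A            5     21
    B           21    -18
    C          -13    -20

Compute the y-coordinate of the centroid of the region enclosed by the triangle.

-17/3

Apply Gauss's area formula. First the cross-terms c_i = x_i·y_{i+1} − x_{i+1}·y_i:
  -531, -654, -173  ⇒  2A = -1358, A = -679.
Then Σ (y_i + y_{i+1})·c_i = 23086, so ȳ = 23086 / (6·(-679)) = -17/3.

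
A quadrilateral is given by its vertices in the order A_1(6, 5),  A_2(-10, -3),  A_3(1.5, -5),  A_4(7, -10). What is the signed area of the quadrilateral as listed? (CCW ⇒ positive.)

Apply the shoelace formula: 2A = Σ (x_i·y_{i+1} − x_{i+1}·y_i), indices taken mod 4.
Σ = (32) + (54.5) + (20) + (95) = 201.5
Signed area = Σ/2 = 100.75 (positive ⇒ counter-clockwise traversal).

100.75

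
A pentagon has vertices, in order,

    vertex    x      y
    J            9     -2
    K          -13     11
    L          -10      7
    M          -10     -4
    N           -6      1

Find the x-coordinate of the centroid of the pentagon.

-88/19

Apply the shoelace formula. First the cross-terms c_i = x_i·y_{i+1} − x_{i+1}·y_i:
  73, 19, 110, -34, 3  ⇒  2A = 171, A = 85.5.
Then Σ (x_i + x_{i+1})·c_i = -2376, so x̄ = -2376 / (6·85.5) = -88/19.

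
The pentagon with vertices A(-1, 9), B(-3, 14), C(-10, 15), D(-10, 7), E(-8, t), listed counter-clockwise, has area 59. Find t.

Write out the shoelace sum; only the two edges meeting at E involve t:
2·Area = [((-10)·t − (-8)·7) + ((-8)·9 − (-1)·t)] + 188
       = -9·t + 172 = 118
⇒ t = 6.

6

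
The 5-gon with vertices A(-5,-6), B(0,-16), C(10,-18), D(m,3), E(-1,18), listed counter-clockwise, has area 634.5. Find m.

25

Write out the shoelace sum; only the two edges meeting at D involve m:
2·Area = [(10·3 − m·(-18)) + (m·18 − (-1)·3)] + 336
       = 36·m + 369 = 1269
⇒ m = 25.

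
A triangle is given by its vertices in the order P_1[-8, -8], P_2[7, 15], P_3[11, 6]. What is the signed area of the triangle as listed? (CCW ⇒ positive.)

-113.5

Σ = (-64) + (-123) + (-40) = -227
Signed area = Σ/2 = -113.5 (negative ⇒ clockwise traversal).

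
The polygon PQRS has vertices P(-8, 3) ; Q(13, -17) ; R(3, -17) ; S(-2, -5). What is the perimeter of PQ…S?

|PQ| = √((21)² + (-20)²) = √841 = 29
|QR| = √((-10)² + (0)²) = √100 = 10
|RS| = √((-5)² + (12)²) = √169 = 13
|SP| = √((-6)² + (8)²) = √100 = 10
Perimeter = 29 + 10 + 13 + 10 = 62.

62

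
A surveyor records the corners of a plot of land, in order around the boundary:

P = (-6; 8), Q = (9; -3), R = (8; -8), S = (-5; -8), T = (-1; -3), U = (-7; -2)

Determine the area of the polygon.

143

Apply the surveyor's formula: 2A = Σ (x_i·y_{i+1} − x_{i+1}·y_i), indices taken mod 6.
P→Q: (-6)(-3) − (9)(8) = -54
Q→R: (9)(-8) − (8)(-3) = -48
R→S: (8)(-8) − (-5)(-8) = -104
S→T: (-5)(-3) − (-1)(-8) = 7
T→U: (-1)(-2) − (-7)(-3) = -19
U→P: (-7)(8) − (-6)(-2) = -68
Σ = -286
Area = |Σ|/2 = 143.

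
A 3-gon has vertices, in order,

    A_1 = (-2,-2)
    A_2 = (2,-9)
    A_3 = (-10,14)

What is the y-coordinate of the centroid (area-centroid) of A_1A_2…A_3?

Apply the shoelace formula. First the cross-terms c_i = x_i·y_{i+1} − x_{i+1}·y_i:
  22, -62, 48  ⇒  2A = 8, A = 4.
Then Σ (y_i + y_{i+1})·c_i = 24, so ȳ = 24 / (6·4) = 1.

1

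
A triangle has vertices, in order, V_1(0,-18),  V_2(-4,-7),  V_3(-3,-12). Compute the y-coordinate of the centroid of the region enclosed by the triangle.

-37/3

Apply the shoelace (surveyor's) formula. First the cross-terms c_i = x_i·y_{i+1} − x_{i+1}·y_i:
  -72, 27, 54  ⇒  2A = 9, A = 4.5.
Then Σ (y_i + y_{i+1})·c_i = -333, so ȳ = -333 / (6·4.5) = -37/3.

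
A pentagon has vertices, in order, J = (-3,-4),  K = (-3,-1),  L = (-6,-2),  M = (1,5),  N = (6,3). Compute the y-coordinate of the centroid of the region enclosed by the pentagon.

80/79

Apply Gauss's area formula. First the cross-terms c_i = x_i·y_{i+1} − x_{i+1}·y_i:
  -9, 0, -28, -27, -15  ⇒  2A = -79, A = -39.5.
Then Σ (y_i + y_{i+1})·c_i = -240, so ȳ = -240 / (6·(-39.5)) = 80/79.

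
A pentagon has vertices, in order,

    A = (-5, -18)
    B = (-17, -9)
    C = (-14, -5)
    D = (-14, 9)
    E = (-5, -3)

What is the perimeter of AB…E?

64

|AB| = √((-12)² + (9)²) = √225 = 15
|BC| = √((3)² + (4)²) = √25 = 5
|CD| = √((0)² + (14)²) = √196 = 14
|DE| = √((9)² + (-12)²) = √225 = 15
|EA| = √((0)² + (-15)²) = √225 = 15
Perimeter = 15 + 5 + 14 + 15 + 15 = 64.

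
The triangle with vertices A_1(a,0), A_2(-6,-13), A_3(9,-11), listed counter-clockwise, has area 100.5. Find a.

Write out the shoelace sum; only the two edges meeting at A_1 involve a:
2·Area = [(9·0 − a·(-11)) + (a·(-13) − (-6)·0)] + 183
       = -2·a + 183 = 201
⇒ a = -9.

-9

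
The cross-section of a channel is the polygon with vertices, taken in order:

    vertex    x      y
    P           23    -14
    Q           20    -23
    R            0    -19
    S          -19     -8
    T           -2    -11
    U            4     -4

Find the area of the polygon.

354.5

Apply Gauss's area formula: 2A = Σ (x_i·y_{i+1} − x_{i+1}·y_i), indices taken mod 6.
Σ = (-249) + (-380) + (-361) + (193) + (52) + (36) = -709
Area = |Σ|/2 = 354.5.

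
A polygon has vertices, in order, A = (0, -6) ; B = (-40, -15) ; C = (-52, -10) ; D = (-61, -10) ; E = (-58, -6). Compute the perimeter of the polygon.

|AB| = √((-40)² + (-9)²) = √1681 = 41
|BC| = √((-12)² + (5)²) = √169 = 13
|CD| = √((-9)² + (0)²) = √81 = 9
|DE| = √((3)² + (4)²) = √25 = 5
|EA| = √((58)² + (0)²) = √3364 = 58
Perimeter = 41 + 13 + 9 + 5 + 58 = 126.

126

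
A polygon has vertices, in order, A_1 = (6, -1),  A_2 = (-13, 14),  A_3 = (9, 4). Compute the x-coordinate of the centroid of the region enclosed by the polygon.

Apply Gauss's area formula. First the cross-terms c_i = x_i·y_{i+1} − x_{i+1}·y_i:
  71, -178, -33  ⇒  2A = -140, A = -70.
Then Σ (x_i + x_{i+1})·c_i = -280, so x̄ = -280 / (6·(-70)) = 2/3.

2/3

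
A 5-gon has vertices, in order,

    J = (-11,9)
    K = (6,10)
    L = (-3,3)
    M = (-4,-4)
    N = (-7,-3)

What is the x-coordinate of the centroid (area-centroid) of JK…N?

-75/17

Apply the shoelace (surveyor's) formula. First the cross-terms c_i = x_i·y_{i+1} − x_{i+1}·y_i:
  -164, 48, 24, -16, -96  ⇒  2A = -204, A = -102.
Then Σ (x_i + x_{i+1})·c_i = 2700, so x̄ = 2700 / (6·(-102)) = -75/17.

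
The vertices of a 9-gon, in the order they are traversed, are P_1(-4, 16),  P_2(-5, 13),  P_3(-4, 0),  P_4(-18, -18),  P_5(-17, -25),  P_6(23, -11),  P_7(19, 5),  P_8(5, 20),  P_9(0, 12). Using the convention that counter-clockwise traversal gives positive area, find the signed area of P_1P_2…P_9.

Apply the surveyor's formula: 2A = Σ (x_i·y_{i+1} − x_{i+1}·y_i), indices taken mod 9.
Σ = (28) + (52) + (72) + (144) + (762) + (324) + (355) + (60) + (48) = 1845
Signed area = Σ/2 = 922.5 (positive ⇒ counter-clockwise traversal).

922.5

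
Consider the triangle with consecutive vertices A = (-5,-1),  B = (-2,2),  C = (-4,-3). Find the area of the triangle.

Apply the shoelace formula: 2A = Σ (x_i·y_{i+1} − x_{i+1}·y_i), indices taken mod 3.
Σ = (-12) + (14) + (-11) = -9
Area = |Σ|/2 = 4.5.

4.5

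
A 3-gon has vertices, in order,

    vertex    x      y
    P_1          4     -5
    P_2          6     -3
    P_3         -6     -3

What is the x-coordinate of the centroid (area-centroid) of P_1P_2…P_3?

Apply the shoelace formula. First the cross-terms c_i = x_i·y_{i+1} − x_{i+1}·y_i:
  18, -36, 42  ⇒  2A = 24, A = 12.
Then Σ (x_i + x_{i+1})·c_i = 96, so x̄ = 96 / (6·12) = 4/3.

4/3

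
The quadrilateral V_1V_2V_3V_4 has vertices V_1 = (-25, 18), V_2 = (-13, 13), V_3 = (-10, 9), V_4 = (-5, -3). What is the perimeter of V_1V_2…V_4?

|V_1V_2| = √((12)² + (-5)²) = √169 = 13
|V_2V_3| = √((3)² + (-4)²) = √25 = 5
|V_3V_4| = √((5)² + (-12)²) = √169 = 13
|V_4V_1| = √((-20)² + (21)²) = √841 = 29
Perimeter = 13 + 5 + 13 + 29 = 60.

60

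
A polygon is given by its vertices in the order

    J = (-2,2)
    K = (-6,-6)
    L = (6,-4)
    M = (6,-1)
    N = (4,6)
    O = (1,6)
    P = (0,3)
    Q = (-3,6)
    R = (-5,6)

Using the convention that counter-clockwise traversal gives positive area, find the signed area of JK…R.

93

J→K: (-2)(-6) − (-6)(2) = 24
K→L: (-6)(-4) − (6)(-6) = 60
L→M: (6)(-1) − (6)(-4) = 18
M→N: (6)(6) − (4)(-1) = 40
N→O: (4)(6) − (1)(6) = 18
O→P: (1)(3) − (0)(6) = 3
P→Q: (0)(6) − (-3)(3) = 9
Q→R: (-3)(6) − (-5)(6) = 12
R→J: (-5)(2) − (-2)(6) = 2
Σ = 186
Signed area = Σ/2 = 93 (positive ⇒ counter-clockwise traversal).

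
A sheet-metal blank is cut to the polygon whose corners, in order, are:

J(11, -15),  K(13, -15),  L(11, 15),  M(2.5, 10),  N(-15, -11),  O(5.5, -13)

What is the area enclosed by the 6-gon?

450.5

Cross-terms: 30, 360, 72.5, 122.5, 255.5, 60.5  ⇒  Σ = 901
Area = |Σ|/2 = 450.5.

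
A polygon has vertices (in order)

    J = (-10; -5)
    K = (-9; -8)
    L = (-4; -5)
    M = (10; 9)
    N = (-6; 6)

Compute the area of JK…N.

133

Σ = (35) + (13) + (14) + (114) + (90) = 266
Area = |Σ|/2 = 133.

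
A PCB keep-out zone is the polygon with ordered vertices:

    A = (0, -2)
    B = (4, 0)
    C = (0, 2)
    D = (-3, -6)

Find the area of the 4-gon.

14

Apply Gauss's area formula: 2A = Σ (x_i·y_{i+1} − x_{i+1}·y_i), indices taken mod 4.
Σ = (8) + (8) + (6) + (6) = 28
Area = |Σ|/2 = 14.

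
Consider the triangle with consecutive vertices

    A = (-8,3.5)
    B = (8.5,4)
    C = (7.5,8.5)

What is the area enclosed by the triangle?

37.375

Apply the surveyor's formula: 2A = Σ (x_i·y_{i+1} − x_{i+1}·y_i), indices taken mod 3.
Σ = (-61.75) + (42.25) + (94.25) = 74.75
Area = |Σ|/2 = 37.375.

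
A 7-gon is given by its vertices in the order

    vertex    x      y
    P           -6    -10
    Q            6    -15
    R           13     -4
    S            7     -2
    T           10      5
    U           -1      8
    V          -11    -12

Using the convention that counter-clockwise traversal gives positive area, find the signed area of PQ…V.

300.5

Apply Gauss's area formula: 2A = Σ (x_i·y_{i+1} − x_{i+1}·y_i), indices taken mod 7.
Σ = (150) + (171) + (2) + (55) + (85) + (100) + (38) = 601
Signed area = Σ/2 = 300.5 (positive ⇒ counter-clockwise traversal).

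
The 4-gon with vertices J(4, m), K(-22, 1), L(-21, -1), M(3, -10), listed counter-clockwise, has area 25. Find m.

-10

Write out the shoelace sum; only the two edges meeting at J involve m:
2·Area = [(3·m − 4·(-10)) + (4·1 − (-22)·m)] + 256
       = 25·m + 300 = 50
⇒ m = -10.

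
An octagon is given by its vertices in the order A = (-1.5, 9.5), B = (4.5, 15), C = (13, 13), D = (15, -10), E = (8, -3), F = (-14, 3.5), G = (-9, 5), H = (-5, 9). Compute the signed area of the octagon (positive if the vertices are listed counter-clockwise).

Cross-terms: -65.25, -136.5, -325, 35, -14, -38.5, -56, -34  ⇒  Σ = -634.25
Signed area = Σ/2 = -317.125 (negative ⇒ clockwise traversal).

-317.125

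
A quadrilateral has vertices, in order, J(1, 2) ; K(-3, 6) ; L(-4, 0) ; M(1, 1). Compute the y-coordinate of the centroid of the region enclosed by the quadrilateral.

239/99

Apply the surveyor's formula. First the cross-terms c_i = x_i·y_{i+1} − x_{i+1}·y_i:
  12, 24, -4, 1  ⇒  2A = 33, A = 16.5.
Then Σ (y_i + y_{i+1})·c_i = 239, so ȳ = 239 / (6·16.5) = 239/99.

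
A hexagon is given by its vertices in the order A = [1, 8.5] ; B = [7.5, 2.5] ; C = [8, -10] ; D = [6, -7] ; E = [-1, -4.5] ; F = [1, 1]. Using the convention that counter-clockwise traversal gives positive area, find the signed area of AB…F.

-87.625

Apply the shoelace formula: 2A = Σ (x_i·y_{i+1} − x_{i+1}·y_i), indices taken mod 6.
Σ = (-61.25) + (-95) + (4) + (-34) + (3.5) + (7.5) = -175.25
Signed area = Σ/2 = -87.625 (negative ⇒ clockwise traversal).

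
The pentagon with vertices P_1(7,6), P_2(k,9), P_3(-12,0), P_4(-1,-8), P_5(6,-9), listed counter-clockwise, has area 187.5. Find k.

8

The doubled signed area Σ (x_i y_{i+1} − x_{i+1} y_i) is linear in k.
With k=0 it equals 423; the coefficient of k is -6 (from the two edges through P_2).
So -6·k + 423 = 2·187.5 = 375 ⇒ k = 8.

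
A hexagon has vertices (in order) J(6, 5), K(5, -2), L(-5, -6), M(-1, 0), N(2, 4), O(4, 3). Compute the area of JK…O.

47.5

J→K: (6)(-2) − (5)(5) = -37
K→L: (5)(-6) − (-5)(-2) = -40
L→M: (-5)(0) − (-1)(-6) = -6
M→N: (-1)(4) − (2)(0) = -4
N→O: (2)(3) − (4)(4) = -10
O→J: (4)(5) − (6)(3) = 2
Σ = -95
Area = |Σ|/2 = 47.5.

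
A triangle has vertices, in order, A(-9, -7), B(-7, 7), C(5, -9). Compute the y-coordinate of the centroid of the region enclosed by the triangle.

-3

Apply the surveyor's formula. First the cross-terms c_i = x_i·y_{i+1} − x_{i+1}·y_i:
  -112, 28, -116  ⇒  2A = -200, A = -100.
Then Σ (y_i + y_{i+1})·c_i = 1800, so ȳ = 1800 / (6·(-100)) = -3.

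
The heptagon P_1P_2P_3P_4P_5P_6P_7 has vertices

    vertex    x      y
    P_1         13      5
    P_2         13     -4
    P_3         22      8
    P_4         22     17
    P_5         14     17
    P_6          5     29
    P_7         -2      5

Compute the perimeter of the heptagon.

|P_1P_2| = √((0)² + (-9)²) = √81 = 9
|P_2P_3| = √((9)² + (12)²) = √225 = 15
|P_3P_4| = √((0)² + (9)²) = √81 = 9
|P_4P_5| = √((-8)² + (0)²) = √64 = 8
|P_5P_6| = √((-9)² + (12)²) = √225 = 15
|P_6P_7| = √((-7)² + (-24)²) = √625 = 25
|P_7P_1| = √((15)² + (0)²) = √225 = 15
Perimeter = 9 + 15 + 9 + 8 + 15 + 25 + 15 = 96.

96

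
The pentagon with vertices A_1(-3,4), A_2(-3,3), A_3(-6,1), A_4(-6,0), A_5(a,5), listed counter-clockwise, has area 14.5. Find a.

The doubled signed area Σ (x_i y_{i+1} − x_{i+1} y_i) is linear in a.
With a=0 it equals 9; the coefficient of a is 4 (from the two edges through A_5).
So 4·a + 9 = 2·14.5 = 29 ⇒ a = 5.

5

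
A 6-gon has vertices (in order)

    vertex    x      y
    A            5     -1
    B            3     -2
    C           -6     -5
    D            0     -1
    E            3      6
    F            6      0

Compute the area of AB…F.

33.5

Apply Gauss's area formula: 2A = Σ (x_i·y_{i+1} − x_{i+1}·y_i), indices taken mod 6.
A→B: (5)(-2) − (3)(-1) = -7
B→C: (3)(-5) − (-6)(-2) = -27
C→D: (-6)(-1) − (0)(-5) = 6
D→E: (0)(6) − (3)(-1) = 3
E→F: (3)(0) − (6)(6) = -36
F→A: (6)(-1) − (5)(0) = -6
Σ = -67
Area = |Σ|/2 = 33.5.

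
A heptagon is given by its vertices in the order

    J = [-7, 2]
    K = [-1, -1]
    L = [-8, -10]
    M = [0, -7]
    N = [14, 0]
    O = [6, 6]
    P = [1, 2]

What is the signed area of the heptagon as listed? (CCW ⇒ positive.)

135.5

Cross-terms: 9, 2, 56, 98, 84, 6, 16  ⇒  Σ = 271
Signed area = Σ/2 = 135.5 (positive ⇒ counter-clockwise traversal).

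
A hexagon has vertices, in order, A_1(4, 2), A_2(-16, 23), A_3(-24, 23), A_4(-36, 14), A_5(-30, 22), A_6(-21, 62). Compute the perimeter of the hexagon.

168

|A_1A_2| = √((-20)² + (21)²) = √841 = 29
|A_2A_3| = √((-8)² + (0)²) = √64 = 8
|A_3A_4| = √((-12)² + (-9)²) = √225 = 15
|A_4A_5| = √((6)² + (8)²) = √100 = 10
|A_5A_6| = √((9)² + (40)²) = √1681 = 41
|A_6A_1| = √((25)² + (-60)²) = √4225 = 65
Perimeter = 29 + 8 + 15 + 10 + 41 + 65 = 168.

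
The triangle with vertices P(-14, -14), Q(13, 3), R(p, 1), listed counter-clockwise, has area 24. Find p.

The doubled signed area Σ (x_i y_{i+1} − x_{i+1} y_i) is linear in p.
With p=0 it equals 167; the coefficient of p is -17 (from the two edges through R).
So -17·p + 167 = 2·24 = 48 ⇒ p = 7.

7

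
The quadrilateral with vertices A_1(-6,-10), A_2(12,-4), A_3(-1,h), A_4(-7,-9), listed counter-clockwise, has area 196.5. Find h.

12

The doubled signed area Σ (x_i y_{i+1} − x_{i+1} y_i) is linear in h.
With h=0 it equals 165; the coefficient of h is 19 (from the two edges through A_3).
So 19·h + 165 = 2·196.5 = 393 ⇒ h = 12.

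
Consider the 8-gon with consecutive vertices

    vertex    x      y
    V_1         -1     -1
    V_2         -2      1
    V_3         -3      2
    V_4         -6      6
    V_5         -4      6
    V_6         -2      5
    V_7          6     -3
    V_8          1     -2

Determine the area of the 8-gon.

33

Apply the shoelace (surveyor's) formula: 2A = Σ (x_i·y_{i+1} − x_{i+1}·y_i), indices taken mod 8.
Σ = (-3) + (-1) + (-6) + (-12) + (-8) + (-24) + (-9) + (-3) = -66
Area = |Σ|/2 = 33.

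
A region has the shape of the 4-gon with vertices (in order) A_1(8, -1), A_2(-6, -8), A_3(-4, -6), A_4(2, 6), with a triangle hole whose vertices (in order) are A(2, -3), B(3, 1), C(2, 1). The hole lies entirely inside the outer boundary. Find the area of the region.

Outer boundary:
Apply the surveyor's formula: 2A = Σ (x_i·y_{i+1} − x_{i+1}·y_i), indices taken mod 4.
A_1→A_2: (8)(-8) − (-6)(-1) = -70
A_2→A_3: (-6)(-6) − (-4)(-8) = 4
A_3→A_4: (-4)(6) − (2)(-6) = -12
A_4→A_1: (2)(-1) − (8)(6) = -50
Σ = -128
Area = |Σ|/2 = 64.
Hole:
Apply the surveyor's formula: 2A = Σ (x_i·y_{i+1} − x_{i+1}·y_i), indices taken mod 3.
Cross-terms: 11, 1, -8  ⇒  Σ = 4
Area = |Σ|/2 = 2.
Net area = 64 − 2 = 62.

62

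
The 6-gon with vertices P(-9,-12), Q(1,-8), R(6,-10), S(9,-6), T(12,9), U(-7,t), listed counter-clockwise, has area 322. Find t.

8

The doubled signed area Σ (x_i y_{i+1} − x_{i+1} y_i) is linear in t.
With t=0 it equals 476; the coefficient of t is 21 (from the two edges through U).
So 21·t + 476 = 2·322 = 644 ⇒ t = 8.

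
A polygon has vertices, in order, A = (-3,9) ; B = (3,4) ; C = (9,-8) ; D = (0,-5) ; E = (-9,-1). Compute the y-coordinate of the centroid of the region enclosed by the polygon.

Apply the shoelace formula. First the cross-terms c_i = x_i·y_{i+1} − x_{i+1}·y_i:
  -39, -60, -45, -45, -84  ⇒  2A = -273, A = -136.5.
Then Σ (y_i + y_{i+1})·c_i = -84, so ȳ = -84 / (6·(-136.5)) = 4/39.

4/39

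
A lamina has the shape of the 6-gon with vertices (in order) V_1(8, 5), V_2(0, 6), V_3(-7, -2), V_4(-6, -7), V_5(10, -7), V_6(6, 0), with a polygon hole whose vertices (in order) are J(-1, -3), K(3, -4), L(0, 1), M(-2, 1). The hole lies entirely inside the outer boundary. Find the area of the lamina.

Outer boundary:
Apply the shoelace (surveyor's) formula: 2A = Σ (x_i·y_{i+1} − x_{i+1}·y_i), indices taken mod 6.
Cross-terms: 48, 42, 37, 112, 42, 30  ⇒  Σ = 311
Area = |Σ|/2 = 155.5.
Hole:
Apply the shoelace (surveyor's) formula: 2A = Σ (x_i·y_{i+1} − x_{i+1}·y_i), indices taken mod 4.
Σ = (13) + (3) + (2) + (7) = 25
Area = |Σ|/2 = 12.5.
Net area = 155.5 − 12.5 = 143.

143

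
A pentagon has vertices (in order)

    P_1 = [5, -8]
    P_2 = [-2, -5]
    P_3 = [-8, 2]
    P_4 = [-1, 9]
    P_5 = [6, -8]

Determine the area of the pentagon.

104.5

Σ = (-41) + (-44) + (-70) + (-46) + (-8) = -209
Area = |Σ|/2 = 104.5.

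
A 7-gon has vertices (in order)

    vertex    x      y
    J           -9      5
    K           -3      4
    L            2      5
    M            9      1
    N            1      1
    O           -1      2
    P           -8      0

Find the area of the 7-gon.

50

Apply Gauss's area formula: 2A = Σ (x_i·y_{i+1} − x_{i+1}·y_i), indices taken mod 7.
Σ = (-21) + (-23) + (-43) + (8) + (3) + (16) + (-40) = -100
Area = |Σ|/2 = 50.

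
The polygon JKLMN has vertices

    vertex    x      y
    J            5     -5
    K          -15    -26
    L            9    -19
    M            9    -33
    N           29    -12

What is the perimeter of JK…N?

|JK| = √((-20)² + (-21)²) = √841 = 29
|KL| = √((24)² + (7)²) = √625 = 25
|LM| = √((0)² + (-14)²) = √196 = 14
|MN| = √((20)² + (21)²) = √841 = 29
|NJ| = √((-24)² + (7)²) = √625 = 25
Perimeter = 29 + 25 + 14 + 29 + 25 = 122.

122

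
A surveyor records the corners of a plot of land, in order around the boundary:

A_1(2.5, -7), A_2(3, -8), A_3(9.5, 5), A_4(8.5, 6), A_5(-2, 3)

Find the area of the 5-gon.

75.25

Σ = (1) + (91) + (14.5) + (37.5) + (6.5) = 150.5
Area = |Σ|/2 = 75.25.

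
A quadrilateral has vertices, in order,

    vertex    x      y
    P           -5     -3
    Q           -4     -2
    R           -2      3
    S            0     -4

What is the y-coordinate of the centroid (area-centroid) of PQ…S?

Apply Gauss's area formula. First the cross-terms c_i = x_i·y_{i+1} − x_{i+1}·y_i:
  -2, -16, 8, -20  ⇒  2A = -30, A = -15.
Then Σ (y_i + y_{i+1})·c_i = 126, so ȳ = 126 / (6·(-15)) = -1.4.

-1.4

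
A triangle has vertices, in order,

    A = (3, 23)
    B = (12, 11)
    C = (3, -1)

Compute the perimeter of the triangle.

54

|AB| = √((9)² + (-12)²) = √225 = 15
|BC| = √((-9)² + (-12)²) = √225 = 15
|CA| = √((0)² + (24)²) = √576 = 24
Perimeter = 15 + 15 + 24 = 54.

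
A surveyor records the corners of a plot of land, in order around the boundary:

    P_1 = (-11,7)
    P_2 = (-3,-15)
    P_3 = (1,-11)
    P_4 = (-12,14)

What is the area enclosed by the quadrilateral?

Σ = (186) + (48) + (-118) + (70) = 186
Area = |Σ|/2 = 93.

93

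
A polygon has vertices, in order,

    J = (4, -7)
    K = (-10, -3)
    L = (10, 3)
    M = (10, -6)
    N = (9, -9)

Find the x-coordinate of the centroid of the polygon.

Apply the shoelace (surveyor's) formula. First the cross-terms c_i = x_i·y_{i+1} − x_{i+1}·y_i:
  -82, 0, -90, -36, -27  ⇒  2A = -235, A = -117.5.
Then Σ (x_i + x_{i+1})·c_i = -2343, so x̄ = -2343 / (6·(-117.5)) = 781/235.

781/235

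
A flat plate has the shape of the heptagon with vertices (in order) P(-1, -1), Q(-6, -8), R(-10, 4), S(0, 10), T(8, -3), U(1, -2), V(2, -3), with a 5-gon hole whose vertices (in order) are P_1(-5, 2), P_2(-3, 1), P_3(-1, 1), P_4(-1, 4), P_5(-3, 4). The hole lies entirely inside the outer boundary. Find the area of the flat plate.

140.5

Outer boundary:
Apply Gauss's area formula: 2A = Σ (x_i·y_{i+1} − x_{i+1}·y_i), indices taken mod 7.
P→Q: (-1)(-8) − (-6)(-1) = 2
Q→R: (-6)(4) − (-10)(-8) = -104
R→S: (-10)(10) − (0)(4) = -100
S→T: (0)(-3) − (8)(10) = -80
T→U: (8)(-2) − (1)(-3) = -13
U→V: (1)(-3) − (2)(-2) = 1
V→P: (2)(-1) − (-1)(-3) = -5
Σ = -299
Area = |Σ|/2 = 149.5.
Hole:
Apply the shoelace formula: 2A = Σ (x_i·y_{i+1} − x_{i+1}·y_i), indices taken mod 5.
Cross-terms: 1, -2, -3, 8, 14  ⇒  Σ = 18
Area = |Σ|/2 = 9.
Net area = 149.5 − 9 = 140.5.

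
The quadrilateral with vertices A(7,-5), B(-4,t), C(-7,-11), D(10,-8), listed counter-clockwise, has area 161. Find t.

9

Write out the shoelace sum; only the two edges meeting at B involve t:
2·Area = [(7·t − (-4)·(-5)) + ((-4)·(-11) − (-7)·t)] + 172
       = 14·t + 196 = 322
⇒ t = 9.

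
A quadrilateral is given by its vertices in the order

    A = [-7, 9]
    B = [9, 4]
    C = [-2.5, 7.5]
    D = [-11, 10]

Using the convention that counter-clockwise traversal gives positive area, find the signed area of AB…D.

Cross-terms: -109, 77.5, 57.5, -29  ⇒  Σ = -3
Signed area = Σ/2 = -1.5 (negative ⇒ clockwise traversal).

-1.5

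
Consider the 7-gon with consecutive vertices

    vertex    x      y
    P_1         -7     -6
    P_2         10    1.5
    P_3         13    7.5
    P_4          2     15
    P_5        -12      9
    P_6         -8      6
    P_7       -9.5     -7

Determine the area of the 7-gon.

Apply the shoelace (surveyor's) formula: 2A = Σ (x_i·y_{i+1} − x_{i+1}·y_i), indices taken mod 7.
Cross-terms: 49.5, 55.5, 180, 198, 0, 113, 8  ⇒  Σ = 604
Area = |Σ|/2 = 302.

302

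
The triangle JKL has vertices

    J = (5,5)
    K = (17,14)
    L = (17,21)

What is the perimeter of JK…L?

42

|JK| = √((12)² + (9)²) = √225 = 15
|KL| = √((0)² + (7)²) = √49 = 7
|LJ| = √((-12)² + (-16)²) = √400 = 20
Perimeter = 15 + 7 + 20 = 42.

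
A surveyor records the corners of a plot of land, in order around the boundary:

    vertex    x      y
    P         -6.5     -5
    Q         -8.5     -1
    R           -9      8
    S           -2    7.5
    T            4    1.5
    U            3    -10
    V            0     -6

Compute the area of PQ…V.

149.5

Apply the surveyor's formula: 2A = Σ (x_i·y_{i+1} − x_{i+1}·y_i), indices taken mod 7.
P→Q: (-6.5)(-1) − (-8.5)(-5) = -36
Q→R: (-8.5)(8) − (-9)(-1) = -77
R→S: (-9)(7.5) − (-2)(8) = -51.5
S→T: (-2)(1.5) − (4)(7.5) = -33
T→U: (4)(-10) − (3)(1.5) = -44.5
U→V: (3)(-6) − (0)(-10) = -18
V→P: (0)(-5) − (-6.5)(-6) = -39
Σ = -299
Area = |Σ|/2 = 149.5.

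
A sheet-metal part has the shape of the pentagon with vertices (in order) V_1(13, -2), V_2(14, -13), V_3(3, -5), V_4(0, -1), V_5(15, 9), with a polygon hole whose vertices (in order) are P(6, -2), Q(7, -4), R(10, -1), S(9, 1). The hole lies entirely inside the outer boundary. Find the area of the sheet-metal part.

Outer boundary:
Σ = (-141) + (-31) + (-3) + (15) + (-147) = -307
Area = |Σ|/2 = 153.5.
Hole:
Apply the surveyor's formula: 2A = Σ (x_i·y_{i+1} − x_{i+1}·y_i), indices taken mod 4.
Cross-terms: -10, 33, 19, -24  ⇒  Σ = 18
Area = |Σ|/2 = 9.
Net area = 153.5 − 9 = 144.5.

144.5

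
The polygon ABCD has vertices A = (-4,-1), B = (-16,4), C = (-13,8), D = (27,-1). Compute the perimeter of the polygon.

|AB| = √((-12)² + (5)²) = √169 = 13
|BC| = √((3)² + (4)²) = √25 = 5
|CD| = √((40)² + (-9)²) = √1681 = 41
|DA| = √((-31)² + (0)²) = √961 = 31
Perimeter = 13 + 5 + 41 + 31 = 90.

90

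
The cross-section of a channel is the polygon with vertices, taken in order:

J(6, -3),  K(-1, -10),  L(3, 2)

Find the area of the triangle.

J→K: (6)(-10) − (-1)(-3) = -63
K→L: (-1)(2) − (3)(-10) = 28
L→J: (3)(-3) − (6)(2) = -21
Σ = -56
Area = |Σ|/2 = 28.

28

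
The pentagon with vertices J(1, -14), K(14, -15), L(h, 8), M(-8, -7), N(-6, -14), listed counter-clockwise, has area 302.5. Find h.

10

The doubled signed area Σ (x_i y_{i+1} − x_{i+1} y_i) is linear in h.
With h=0 it equals 525; the coefficient of h is 8 (from the two edges through L).
So 8·h + 525 = 2·302.5 = 605 ⇒ h = 10.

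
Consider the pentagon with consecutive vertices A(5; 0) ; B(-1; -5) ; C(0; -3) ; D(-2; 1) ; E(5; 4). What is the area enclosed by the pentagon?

A→B: (5)(-5) − (-1)(0) = -25
B→C: (-1)(-3) − (0)(-5) = 3
C→D: (0)(1) − (-2)(-3) = -6
D→E: (-2)(4) − (5)(1) = -13
E→A: (5)(0) − (5)(4) = -20
Σ = -61
Area = |Σ|/2 = 30.5.

30.5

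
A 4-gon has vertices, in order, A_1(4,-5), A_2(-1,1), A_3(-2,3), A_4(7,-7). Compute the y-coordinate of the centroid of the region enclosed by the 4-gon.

-7/3

Apply the shoelace formula. First the cross-terms c_i = x_i·y_{i+1} − x_{i+1}·y_i:
  -1, -1, -7, -7  ⇒  2A = -16, A = -8.
Then Σ (y_i + y_{i+1})·c_i = 112, so ȳ = 112 / (6·(-8)) = -7/3.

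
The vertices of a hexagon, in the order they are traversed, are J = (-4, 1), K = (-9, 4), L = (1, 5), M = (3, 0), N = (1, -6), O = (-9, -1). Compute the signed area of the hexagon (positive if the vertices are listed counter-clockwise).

Apply the shoelace (surveyor's) formula: 2A = Σ (x_i·y_{i+1} − x_{i+1}·y_i), indices taken mod 6.
Σ = (-7) + (-49) + (-15) + (-18) + (-55) + (-13) = -157
Signed area = Σ/2 = -78.5 (negative ⇒ clockwise traversal).

-78.5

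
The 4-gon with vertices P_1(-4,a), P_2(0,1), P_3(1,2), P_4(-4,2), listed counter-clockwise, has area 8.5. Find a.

-1

The doubled signed area Σ (x_i y_{i+1} − x_{i+1} y_i) is linear in a.
With a=0 it equals 13; the coefficient of a is -4 (from the two edges through P_1).
So -4·a + 13 = 2·8.5 = 17 ⇒ a = -1.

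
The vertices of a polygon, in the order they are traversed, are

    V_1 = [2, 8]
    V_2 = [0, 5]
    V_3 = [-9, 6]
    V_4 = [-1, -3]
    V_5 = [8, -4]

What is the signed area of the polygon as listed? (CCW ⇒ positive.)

94

Σ = (10) + (45) + (33) + (28) + (72) = 188
Signed area = Σ/2 = 94 (positive ⇒ counter-clockwise traversal).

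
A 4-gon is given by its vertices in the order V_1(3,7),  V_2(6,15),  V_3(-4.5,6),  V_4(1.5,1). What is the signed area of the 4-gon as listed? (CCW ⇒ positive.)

50.25

Apply the surveyor's formula: 2A = Σ (x_i·y_{i+1} − x_{i+1}·y_i), indices taken mod 4.
Cross-terms: 3, 103.5, -13.5, 7.5  ⇒  Σ = 100.5
Signed area = Σ/2 = 50.25 (positive ⇒ counter-clockwise traversal).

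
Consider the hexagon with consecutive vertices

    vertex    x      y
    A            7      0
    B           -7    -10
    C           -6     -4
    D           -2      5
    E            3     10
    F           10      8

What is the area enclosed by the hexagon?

A→B: (7)(-10) − (-7)(0) = -70
B→C: (-7)(-4) − (-6)(-10) = -32
C→D: (-6)(5) − (-2)(-4) = -38
D→E: (-2)(10) − (3)(5) = -35
E→F: (3)(8) − (10)(10) = -76
F→A: (10)(0) − (7)(8) = -56
Σ = -307
Area = |Σ|/2 = 153.5.

153.5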